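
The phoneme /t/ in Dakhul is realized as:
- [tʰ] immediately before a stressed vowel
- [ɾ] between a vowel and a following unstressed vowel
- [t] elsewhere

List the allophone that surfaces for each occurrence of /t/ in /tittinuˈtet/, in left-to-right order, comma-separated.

[t], [t], [t], [tʰ], [t]

Occurrence 1 (position 1): no conditioning environment matches → elsewhere allophone [t].
Occurrence 2 (position 3): no conditioning environment matches → elsewhere allophone [t].
Occurrence 3 (position 4): no conditioning environment matches → elsewhere allophone [t].
Occurrence 4 (position 8): immediately before a stressed vowel → [tʰ].
Occurrence 5 (position 10): no conditioning environment matches → elsewhere allophone [t].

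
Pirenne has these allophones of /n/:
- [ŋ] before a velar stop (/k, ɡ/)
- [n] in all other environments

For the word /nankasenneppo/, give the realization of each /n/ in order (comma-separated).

[n], [ŋ], [n], [n]

Occurrence 1 (position 1): no conditioning environment matches → elsewhere allophone [n].
Occurrence 2 (position 3): before a velar stop → [ŋ].
Occurrence 3 (position 8): no conditioning environment matches → elsewhere allophone [n].
Occurrence 4 (position 9): no conditioning environment matches → elsewhere allophone [n].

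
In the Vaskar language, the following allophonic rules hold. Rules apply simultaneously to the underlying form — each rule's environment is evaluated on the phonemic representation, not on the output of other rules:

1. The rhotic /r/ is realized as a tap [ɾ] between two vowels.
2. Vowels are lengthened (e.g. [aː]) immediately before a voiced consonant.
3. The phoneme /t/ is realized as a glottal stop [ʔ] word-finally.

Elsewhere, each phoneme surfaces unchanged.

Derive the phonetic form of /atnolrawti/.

[atnoːlraːwti]

/a/ (word-initial) is in the target of rule 2 but the environment (before a voiced consonant) is not met → [a].
/t/ (between /a/ and /n/) fails the environment for rule 3, so it stays [t].
/n/ (between /t/ and /o/) is unaffected → [n].
/o/ meets the environment for rule 2 (before a voiced consonant) → [oː].
/l/ (between /o/ and /r/) is unaffected → [l].
/r/ — between /l/ and /a/; rule 1 does not apply here → [r].
/a/ — between /r/ and /w/, before a voiced consonant — surfaces as [aː] (rule 2).
/w/ stays [w].
/t/ (between /w/ and /i/) is in the target of rule 3 but the environment (word-finally) is not met → [t].
/i/ (word-final) is in the target of rule 2 but the environment (before a voiced consonant) is not met → [i].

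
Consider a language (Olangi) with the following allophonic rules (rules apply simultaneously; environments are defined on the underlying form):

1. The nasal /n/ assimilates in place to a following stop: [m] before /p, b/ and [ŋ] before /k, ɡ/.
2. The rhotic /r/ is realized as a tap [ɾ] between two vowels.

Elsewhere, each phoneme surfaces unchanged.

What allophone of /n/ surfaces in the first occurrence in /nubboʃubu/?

/n/ (word-initial) is in the target of rule 1 but the environment (before a labial or velar stop) is not met → [n].

[n]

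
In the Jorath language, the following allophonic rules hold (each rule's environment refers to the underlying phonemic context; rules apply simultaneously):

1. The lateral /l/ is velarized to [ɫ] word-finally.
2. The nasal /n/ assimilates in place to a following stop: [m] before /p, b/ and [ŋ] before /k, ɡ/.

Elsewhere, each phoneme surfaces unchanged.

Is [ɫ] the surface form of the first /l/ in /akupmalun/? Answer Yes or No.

/l/ (between /a/ and /u/) is in the target of rule 1 but the environment (word-finally) is not met → [l].
The actual realization is [l], not [ɫ].

No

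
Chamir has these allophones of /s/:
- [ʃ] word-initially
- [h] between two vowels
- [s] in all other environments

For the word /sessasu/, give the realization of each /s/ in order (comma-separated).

[ʃ], [s], [s], [h]

Occurrence 1 (position 1): word-initially → [ʃ].
Occurrence 2 (position 3): no conditioning environment matches → elsewhere allophone [s].
Occurrence 3 (position 4): no conditioning environment matches → elsewhere allophone [s].
Occurrence 4 (position 6): between two vowels → [h].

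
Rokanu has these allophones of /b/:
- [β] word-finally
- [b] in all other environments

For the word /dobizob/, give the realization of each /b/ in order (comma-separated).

[b], [β]

Occurrence 1 (position 3): no conditioning environment matches → elsewhere allophone [b].
Occurrence 2 (position 7): word-finally → [β].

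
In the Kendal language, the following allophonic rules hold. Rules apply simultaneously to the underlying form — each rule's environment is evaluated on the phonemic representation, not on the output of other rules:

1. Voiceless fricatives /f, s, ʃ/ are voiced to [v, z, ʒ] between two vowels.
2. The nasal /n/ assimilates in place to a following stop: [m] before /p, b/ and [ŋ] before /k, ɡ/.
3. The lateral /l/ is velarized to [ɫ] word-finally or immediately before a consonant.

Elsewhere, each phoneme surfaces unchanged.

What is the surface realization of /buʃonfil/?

/ʃ/ (between /u/ and /o/): between two vowels, so rule 1 applies → [ʒ].
/n/ (between /o/ and /f/) fails the environment for rule 2, so it stays [n].
/f/ (between /n/ and /i/): rule 1 targets it, but not between two vowels → unchanged [f].
Rule 3 applies to /l/ (word-final: word-finally or immediately before a consonant) → [ɫ].

[buʒonfiɫ]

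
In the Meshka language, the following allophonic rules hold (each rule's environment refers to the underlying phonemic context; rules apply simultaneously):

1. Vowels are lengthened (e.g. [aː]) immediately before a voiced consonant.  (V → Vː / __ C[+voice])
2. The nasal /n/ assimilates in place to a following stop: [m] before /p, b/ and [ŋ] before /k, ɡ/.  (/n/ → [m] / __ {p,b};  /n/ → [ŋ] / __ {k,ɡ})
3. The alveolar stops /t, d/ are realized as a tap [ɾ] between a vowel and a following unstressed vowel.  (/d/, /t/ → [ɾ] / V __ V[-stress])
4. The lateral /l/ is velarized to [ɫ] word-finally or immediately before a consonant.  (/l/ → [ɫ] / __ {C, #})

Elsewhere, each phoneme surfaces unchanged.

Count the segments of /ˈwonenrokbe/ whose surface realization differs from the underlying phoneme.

2

Segments that undergo a rule: /o/ → [oː] (rule 1); /e/ → [eː] (rule 1).
All other segments surface unchanged.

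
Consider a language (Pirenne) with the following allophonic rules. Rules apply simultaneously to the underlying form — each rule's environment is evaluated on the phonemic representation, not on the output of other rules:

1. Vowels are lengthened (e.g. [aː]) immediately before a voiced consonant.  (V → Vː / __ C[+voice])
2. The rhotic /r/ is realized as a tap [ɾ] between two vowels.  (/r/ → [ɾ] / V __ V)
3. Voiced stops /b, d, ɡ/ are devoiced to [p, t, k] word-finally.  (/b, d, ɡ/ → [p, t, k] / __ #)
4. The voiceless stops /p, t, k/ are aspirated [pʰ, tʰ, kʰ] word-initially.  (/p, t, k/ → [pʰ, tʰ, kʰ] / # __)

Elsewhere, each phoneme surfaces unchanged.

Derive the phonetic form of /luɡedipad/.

[luːɡeːdipaːt]

/l/ (word-initial): no rule targets it → [l].
/u/ (between /l/ and /ɡ/): before a voiced consonant, so rule 1 applies → [uː].
/ɡ/ (between /u/ and /e/) fails the environment for rule 3, so it stays [ɡ].
/e/ — between /ɡ/ and /d/, before a voiced consonant — surfaces as [eː] (rule 1).
/d/ (between /e/ and /i/): rule 3 targets it, but not word-finally → unchanged [d].
/i/ — between /d/ and /p/; rule 1 does not apply here → [i].
/p/ (between /i/ and /a/): rule 4 targets it, but not word-initially → unchanged [p].
/a/ (between /p/ and /d/) occurs before a voiced consonant → [aː] by rule 1.
/d/ (word-final) occurs word-finally → [t] by rule 3.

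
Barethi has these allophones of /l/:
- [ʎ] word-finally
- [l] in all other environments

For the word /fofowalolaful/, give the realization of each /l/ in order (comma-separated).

[l], [l], [ʎ]

Occurrence 1 (position 7): no conditioning environment matches → elsewhere allophone [l].
Occurrence 2 (position 9): no conditioning environment matches → elsewhere allophone [l].
Occurrence 3 (position 13): word-finally → [ʎ].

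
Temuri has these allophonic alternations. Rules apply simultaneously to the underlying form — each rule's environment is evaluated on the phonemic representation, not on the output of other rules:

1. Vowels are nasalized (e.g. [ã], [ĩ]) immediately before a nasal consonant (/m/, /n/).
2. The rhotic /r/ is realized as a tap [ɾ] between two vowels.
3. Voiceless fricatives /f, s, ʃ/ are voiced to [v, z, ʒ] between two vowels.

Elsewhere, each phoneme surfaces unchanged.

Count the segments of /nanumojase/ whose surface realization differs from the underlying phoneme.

3

Segments that undergo a rule: /a/ → [ã] (rule 1); /u/ → [ũ] (rule 1); /s/ → [z] (rule 3).
All other segments surface unchanged.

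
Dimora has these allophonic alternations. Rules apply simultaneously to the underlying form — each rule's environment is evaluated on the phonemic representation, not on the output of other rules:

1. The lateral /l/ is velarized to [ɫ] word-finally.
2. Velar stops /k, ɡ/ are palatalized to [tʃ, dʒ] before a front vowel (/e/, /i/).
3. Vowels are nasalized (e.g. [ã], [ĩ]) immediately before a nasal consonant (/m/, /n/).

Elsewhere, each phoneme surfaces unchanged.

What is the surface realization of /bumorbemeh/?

/b/ — not in any rule's target class → [b].
/u/ — between /b/ and /m/, before a nasal consonant — surfaces as [ũ] (rule 3).
/m/ (between /u/ and /o/) is unaffected → [m].
/o/ — between /m/ and /r/; rule 3 does not apply here → [o].
/r/ — not in any rule's target class → [r].
/b/ (between /r/ and /e/) is unaffected → [b].
Rule 3 applies to /e/ (between /b/ and /m/: before a nasal consonant) → [ẽ].
/m/ (between /e/ and /e/) is unaffected → [m].
/e/ (between /m/ and /h/) fails the environment for rule 3, so it stays [e].
/h/ (word-final) is unaffected → [h].

[bũmorbẽmeh]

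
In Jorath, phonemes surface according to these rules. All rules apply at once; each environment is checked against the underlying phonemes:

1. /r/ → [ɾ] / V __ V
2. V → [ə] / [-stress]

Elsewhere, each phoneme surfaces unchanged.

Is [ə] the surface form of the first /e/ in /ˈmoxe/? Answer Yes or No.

Yes

/e/ (word-final): in an unstressed syllable, so rule 2 applies → [ə].
The actual realization is [ə], which matches [ə].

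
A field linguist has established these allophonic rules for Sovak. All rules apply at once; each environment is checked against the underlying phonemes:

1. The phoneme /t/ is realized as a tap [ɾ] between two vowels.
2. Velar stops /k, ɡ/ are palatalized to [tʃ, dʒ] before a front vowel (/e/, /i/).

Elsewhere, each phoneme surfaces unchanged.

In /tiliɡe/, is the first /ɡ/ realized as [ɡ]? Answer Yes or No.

/ɡ/ — between /i/ and /e/, before a front vowel — surfaces as [dʒ] (rule 2).
The actual realization is [dʒ], not [ɡ].

No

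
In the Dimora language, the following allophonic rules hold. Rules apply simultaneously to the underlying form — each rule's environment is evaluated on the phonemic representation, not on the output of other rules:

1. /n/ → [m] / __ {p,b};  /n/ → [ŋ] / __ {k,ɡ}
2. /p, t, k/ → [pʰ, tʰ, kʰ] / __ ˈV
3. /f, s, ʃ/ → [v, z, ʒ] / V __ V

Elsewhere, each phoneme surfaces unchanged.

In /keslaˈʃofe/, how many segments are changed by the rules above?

2

Segments that undergo a rule: /ʃ/ → [ʒ] (rule 3); /f/ → [v] (rule 3).
All other segments surface unchanged.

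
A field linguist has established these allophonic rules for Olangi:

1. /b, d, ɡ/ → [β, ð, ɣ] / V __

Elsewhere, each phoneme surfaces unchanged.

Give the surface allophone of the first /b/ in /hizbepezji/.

[b]

/b/ (between /z/ and /e/) fails the environment for rule 1, so it stays [b].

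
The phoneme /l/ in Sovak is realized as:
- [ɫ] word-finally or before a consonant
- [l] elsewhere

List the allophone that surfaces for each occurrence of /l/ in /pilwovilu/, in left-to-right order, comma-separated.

[ɫ], [l]

Occurrence 1 (position 3): word-finally or before a consonant → [ɫ].
Occurrence 2 (position 8): no conditioning environment matches → elsewhere allophone [l].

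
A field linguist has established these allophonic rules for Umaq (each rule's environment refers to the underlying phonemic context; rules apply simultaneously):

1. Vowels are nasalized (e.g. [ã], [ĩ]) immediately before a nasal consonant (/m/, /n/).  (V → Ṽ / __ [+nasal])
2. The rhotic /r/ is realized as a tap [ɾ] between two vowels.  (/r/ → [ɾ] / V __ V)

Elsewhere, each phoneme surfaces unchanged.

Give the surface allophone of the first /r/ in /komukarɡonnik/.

/r/ (between /a/ and /ɡ/): rule 2 targets it, but not between two vowels → unchanged [r].

[r]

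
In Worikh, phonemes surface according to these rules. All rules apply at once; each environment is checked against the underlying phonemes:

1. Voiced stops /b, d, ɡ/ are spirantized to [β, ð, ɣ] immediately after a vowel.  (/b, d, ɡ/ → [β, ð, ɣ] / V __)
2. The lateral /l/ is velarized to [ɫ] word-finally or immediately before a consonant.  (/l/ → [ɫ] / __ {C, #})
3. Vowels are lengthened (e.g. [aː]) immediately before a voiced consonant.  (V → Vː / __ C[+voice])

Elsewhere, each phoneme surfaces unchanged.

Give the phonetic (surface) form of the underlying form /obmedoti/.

[oːβmeːðoti]

Rule 3 applies to /o/ (word-initial: before a voiced consonant) → [oː].
Rule 1 applies to /b/ (between /o/ and /m/: immediately after a vowel) → [β].
/m/ (between /b/ and /e/): no rule targets it → [m].
/e/ (between /m/ and /d/): before a voiced consonant, so rule 3 applies → [eː].
Rule 1 applies to /d/ (between /e/ and /o/: immediately after a vowel) → [ð].
/o/ (between /d/ and /t/) fails the environment for rule 3, so it stays [o].
/t/ stays [t].
/i/ — word-final; rule 3 does not apply here → [i].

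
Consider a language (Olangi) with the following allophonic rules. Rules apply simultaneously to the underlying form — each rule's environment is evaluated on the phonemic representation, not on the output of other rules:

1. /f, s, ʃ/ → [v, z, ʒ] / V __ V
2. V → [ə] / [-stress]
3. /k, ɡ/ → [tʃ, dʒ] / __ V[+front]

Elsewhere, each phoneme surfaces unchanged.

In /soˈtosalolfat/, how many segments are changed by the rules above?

5

Segments that undergo a rule: /o/ → [ə] (rule 2); /s/ → [z] (rule 1); /a/ → [ə] (rule 2); /o/ → [ə] (rule 2); /a/ → [ə] (rule 2).
All other segments surface unchanged.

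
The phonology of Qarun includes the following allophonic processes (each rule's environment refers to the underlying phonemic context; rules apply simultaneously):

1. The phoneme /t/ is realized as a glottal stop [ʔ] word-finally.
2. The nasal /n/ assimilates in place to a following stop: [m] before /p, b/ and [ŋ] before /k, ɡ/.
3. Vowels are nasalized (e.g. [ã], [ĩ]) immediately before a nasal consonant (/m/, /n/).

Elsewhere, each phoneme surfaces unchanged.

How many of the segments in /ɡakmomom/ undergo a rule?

2

Segments that undergo a rule: /o/ → [õ] (rule 3); /o/ → [õ] (rule 3).
All other segments surface unchanged.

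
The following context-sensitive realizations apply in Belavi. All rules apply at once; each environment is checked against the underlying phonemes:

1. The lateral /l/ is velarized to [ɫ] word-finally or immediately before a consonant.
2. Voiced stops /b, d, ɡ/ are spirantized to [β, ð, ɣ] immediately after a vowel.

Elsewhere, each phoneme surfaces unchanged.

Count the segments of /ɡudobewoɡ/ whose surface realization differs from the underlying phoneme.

Segments that undergo a rule: /d/ → [ð] (rule 2); /b/ → [β] (rule 2); /ɡ/ → [ɣ] (rule 2).
All other segments surface unchanged.

3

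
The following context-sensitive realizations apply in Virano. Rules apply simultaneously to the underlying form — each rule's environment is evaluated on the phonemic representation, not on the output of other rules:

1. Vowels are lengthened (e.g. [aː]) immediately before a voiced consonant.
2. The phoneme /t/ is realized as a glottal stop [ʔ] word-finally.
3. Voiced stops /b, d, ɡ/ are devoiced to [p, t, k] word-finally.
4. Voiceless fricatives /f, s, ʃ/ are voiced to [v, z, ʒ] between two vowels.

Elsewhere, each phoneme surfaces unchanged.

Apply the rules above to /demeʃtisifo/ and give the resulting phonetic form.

/d/ (word-initial) fails the environment for rule 3, so it stays [d].
/e/ meets the environment for rule 1 (before a voiced consonant) → [eː].
/m/ (between /e/ and /e/): no rule targets it → [m].
/e/ (between /m/ and /ʃ/) fails the environment for rule 1, so it stays [e].
/ʃ/ (between /e/ and /t/): rule 4 targets it, but not between two vowels → unchanged [ʃ].
/t/ (between /ʃ/ and /i/): rule 2 targets it, but not word-finally → unchanged [t].
/i/ (between /t/ and /s/) fails the environment for rule 1, so it stays [i].
/s/ (between /i/ and /i/) occurs between two vowels → [z] by rule 4.
/i/ (between /s/ and /f/) fails the environment for rule 1, so it stays [i].
/f/ — between /i/ and /o/, between two vowels — surfaces as [v] (rule 4).
/o/ (word-final) fails the environment for rule 1, so it stays [o].

[deːmeʃtizivo]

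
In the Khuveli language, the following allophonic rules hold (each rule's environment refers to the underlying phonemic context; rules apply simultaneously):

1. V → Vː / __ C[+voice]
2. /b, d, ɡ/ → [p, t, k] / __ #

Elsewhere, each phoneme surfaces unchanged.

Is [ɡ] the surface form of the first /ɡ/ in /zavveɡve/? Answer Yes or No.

Yes

/ɡ/ (between /e/ and /v/) is in the target of rule 2 but the environment (word-finally) is not met → [ɡ].
The actual realization is [ɡ], which matches [ɡ].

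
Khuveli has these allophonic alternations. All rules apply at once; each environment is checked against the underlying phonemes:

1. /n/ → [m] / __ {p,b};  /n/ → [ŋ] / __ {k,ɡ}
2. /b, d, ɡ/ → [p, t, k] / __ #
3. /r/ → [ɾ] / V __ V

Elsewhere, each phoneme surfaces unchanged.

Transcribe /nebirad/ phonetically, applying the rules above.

[nebiɾat]

/n/ (word-initial): rule 1 targets it, but not before a labial or velar stop → unchanged [n].
/e/ stays [e].
/b/ (between /e/ and /i/) fails the environment for rule 2, so it stays [b].
/i/ (between /b/ and /r/) is unaffected → [i].
/r/ (between /i/ and /a/) occurs between two vowels → [ɾ] by rule 3.
/a/ stays [a].
/d/ — word-final, word-finally — surfaces as [t] (rule 2).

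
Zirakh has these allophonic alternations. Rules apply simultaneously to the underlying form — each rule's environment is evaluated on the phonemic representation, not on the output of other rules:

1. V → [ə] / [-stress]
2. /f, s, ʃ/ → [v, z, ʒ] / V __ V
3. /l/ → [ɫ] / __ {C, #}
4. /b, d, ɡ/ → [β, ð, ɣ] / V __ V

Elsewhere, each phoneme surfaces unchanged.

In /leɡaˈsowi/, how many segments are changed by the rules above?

5

Segments that undergo a rule: /e/ → [ə] (rule 1); /ɡ/ → [ɣ] (rule 4); /a/ → [ə] (rule 1); /s/ → [z] (rule 2); /i/ → [ə] (rule 1).
All other segments surface unchanged.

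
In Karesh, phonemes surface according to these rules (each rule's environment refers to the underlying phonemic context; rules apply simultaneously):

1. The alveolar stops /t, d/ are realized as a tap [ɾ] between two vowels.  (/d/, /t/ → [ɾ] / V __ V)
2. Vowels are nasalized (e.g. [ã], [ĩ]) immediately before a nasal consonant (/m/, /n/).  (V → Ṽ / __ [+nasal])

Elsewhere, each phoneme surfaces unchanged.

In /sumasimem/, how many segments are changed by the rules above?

3

Segments that undergo a rule: /u/ → [ũ] (rule 2); /i/ → [ĩ] (rule 2); /e/ → [ẽ] (rule 2).
All other segments surface unchanged.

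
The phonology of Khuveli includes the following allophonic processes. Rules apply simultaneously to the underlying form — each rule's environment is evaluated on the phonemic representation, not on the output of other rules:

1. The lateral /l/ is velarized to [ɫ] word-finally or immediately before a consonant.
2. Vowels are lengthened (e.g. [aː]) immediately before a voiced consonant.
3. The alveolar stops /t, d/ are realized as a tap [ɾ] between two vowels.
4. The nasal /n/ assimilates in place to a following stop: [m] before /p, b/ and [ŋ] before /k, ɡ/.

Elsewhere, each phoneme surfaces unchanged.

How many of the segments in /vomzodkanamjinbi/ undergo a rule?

Segments that undergo a rule: /o/ → [oː] (rule 2); /o/ → [oː] (rule 2); /a/ → [aː] (rule 2); /a/ → [aː] (rule 2); /i/ → [iː] (rule 2); /n/ → [m] (rule 4).
All other segments surface unchanged.

6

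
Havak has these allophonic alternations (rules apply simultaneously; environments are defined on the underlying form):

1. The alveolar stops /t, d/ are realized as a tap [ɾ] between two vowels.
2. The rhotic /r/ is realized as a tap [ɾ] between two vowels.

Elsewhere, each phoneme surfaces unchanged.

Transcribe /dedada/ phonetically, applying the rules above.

/d/ — word-initial; rule 1 does not apply here → [d].
/e/ — not in any rule's target class → [e].
/d/ (between /e/ and /a/) occurs between two vowels → [ɾ] by rule 1.
/a/ — not in any rule's target class → [a].
Rule 1 applies to /d/ (between /a/ and /a/: between two vowels) → [ɾ].
/a/ (word-final) is unaffected → [a].

[deɾaɾa]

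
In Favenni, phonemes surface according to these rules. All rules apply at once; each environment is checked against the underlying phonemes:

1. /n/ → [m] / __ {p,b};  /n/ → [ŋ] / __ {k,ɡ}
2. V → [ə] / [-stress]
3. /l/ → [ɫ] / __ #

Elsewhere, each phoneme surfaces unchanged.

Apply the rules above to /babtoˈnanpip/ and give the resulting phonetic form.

/b/ — not in any rule's target class → [b].
Rule 2 applies to /a/ (between /b/ and /b/: in an unstressed syllable) → [ə].
/b/ (between /a/ and /t/): no rule targets it → [b].
/t/ (between /b/ and /o/): no rule targets it → [t].
Rule 2 applies to /o/ (between /t/ and /n/: in an unstressed syllable) → [ə].
/n/ (between /o/ and /a/) fails the environment for rule 1, so it stays [n].
/a/ (between /n/ and /n/) fails the environment for rule 2, so it stays [a].
/n/ meets the environment for rule 1 (before a labial or velar stop) → [m].
/p/ — not in any rule's target class → [p].
/i/ (between /p/ and /p/): in an unstressed syllable, so rule 2 applies → [ə].
/p/ — not in any rule's target class → [p].

[bəbtəˈnampəp]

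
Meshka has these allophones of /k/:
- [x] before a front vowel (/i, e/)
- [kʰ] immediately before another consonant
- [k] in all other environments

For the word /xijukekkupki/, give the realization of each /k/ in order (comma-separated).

Occurrence 1 (position 5): before a front vowel (/i, e/) → [x].
Occurrence 2 (position 7): immediately before another consonant → [kʰ].
Occurrence 3 (position 8): no conditioning environment matches → elsewhere allophone [k].
Occurrence 4 (position 11): before a front vowel (/i, e/) → [x].

[x], [kʰ], [k], [x]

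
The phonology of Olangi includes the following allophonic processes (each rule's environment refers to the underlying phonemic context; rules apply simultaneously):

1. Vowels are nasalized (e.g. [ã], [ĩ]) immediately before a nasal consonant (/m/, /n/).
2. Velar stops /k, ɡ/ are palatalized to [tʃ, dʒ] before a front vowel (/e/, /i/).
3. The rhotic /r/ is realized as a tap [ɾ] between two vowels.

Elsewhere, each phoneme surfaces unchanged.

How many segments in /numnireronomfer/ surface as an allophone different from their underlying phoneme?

5

Segments that undergo a rule: /u/ → [ũ] (rule 1); /r/ → [ɾ] (rule 3); /r/ → [ɾ] (rule 3); /o/ → [õ] (rule 1); /o/ → [õ] (rule 1).
All other segments surface unchanged.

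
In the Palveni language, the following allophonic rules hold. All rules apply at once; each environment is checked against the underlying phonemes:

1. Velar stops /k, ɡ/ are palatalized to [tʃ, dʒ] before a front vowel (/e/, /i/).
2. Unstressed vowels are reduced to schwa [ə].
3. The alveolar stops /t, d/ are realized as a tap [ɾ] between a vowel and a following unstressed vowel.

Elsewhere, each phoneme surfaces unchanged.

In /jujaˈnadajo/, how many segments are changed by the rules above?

Segments that undergo a rule: /u/ → [ə] (rule 2); /a/ → [ə] (rule 2); /d/ → [ɾ] (rule 3); /a/ → [ə] (rule 2); /o/ → [ə] (rule 2).
All other segments surface unchanged.

5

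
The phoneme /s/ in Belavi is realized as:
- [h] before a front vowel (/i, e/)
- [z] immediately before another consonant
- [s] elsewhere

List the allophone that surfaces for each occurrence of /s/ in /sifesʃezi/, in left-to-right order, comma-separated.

[h], [z]

Occurrence 1 (position 1): before a front vowel (/i, e/) → [h].
Occurrence 2 (position 5): immediately before another consonant → [z].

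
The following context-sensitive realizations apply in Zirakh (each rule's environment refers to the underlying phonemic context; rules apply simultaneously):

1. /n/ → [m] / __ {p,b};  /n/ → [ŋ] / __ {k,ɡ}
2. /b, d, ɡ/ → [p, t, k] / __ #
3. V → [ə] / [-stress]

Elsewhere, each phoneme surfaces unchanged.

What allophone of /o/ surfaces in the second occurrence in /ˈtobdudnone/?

[ə]

/o/ — between /n/ and /n/, in an unstressed syllable — surfaces as [ə] (rule 3).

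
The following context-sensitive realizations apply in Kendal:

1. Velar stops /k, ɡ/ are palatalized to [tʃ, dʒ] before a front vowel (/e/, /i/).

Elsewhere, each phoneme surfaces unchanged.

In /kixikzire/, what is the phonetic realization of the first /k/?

[tʃ]

Rule 1 applies to /k/ (word-initial: before a front vowel) → [tʃ].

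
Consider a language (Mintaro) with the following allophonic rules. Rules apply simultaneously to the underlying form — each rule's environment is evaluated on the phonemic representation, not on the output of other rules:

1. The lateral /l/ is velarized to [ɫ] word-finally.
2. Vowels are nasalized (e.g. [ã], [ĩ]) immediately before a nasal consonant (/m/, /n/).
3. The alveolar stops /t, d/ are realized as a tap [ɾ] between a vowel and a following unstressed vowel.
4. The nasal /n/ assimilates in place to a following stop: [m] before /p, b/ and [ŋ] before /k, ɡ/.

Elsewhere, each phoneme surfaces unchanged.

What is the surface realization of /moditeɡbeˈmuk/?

[moɾiɾeɡbẽˈmuk]

/m/ (word-initial): no rule targets it → [m].
/o/ (between /m/ and /d/) is in the target of rule 2 but the environment (before a nasal consonant) is not met → [o].
/d/ (between /o/ and /i/) occurs between a vowel and a following unstressed vowel → [ɾ] by rule 3.
/i/ (between /d/ and /t/) is in the target of rule 2 but the environment (before a nasal consonant) is not met → [i].
/t/ (between /i/ and /e/) occurs between a vowel and a following unstressed vowel → [ɾ] by rule 3.
/e/ — between /t/ and /ɡ/; rule 2 does not apply here → [e].
/ɡ/ stays [ɡ].
/b/ (between /ɡ/ and /e/): no rule targets it → [b].
/e/ meets the environment for rule 2 (before a nasal consonant) → [ẽ].
/m/ — not in any rule's target class → [m].
/u/ (between /m/ and /k/) is in the target of rule 2 but the environment (before a nasal consonant) is not met → [u].
/k/ stays [k].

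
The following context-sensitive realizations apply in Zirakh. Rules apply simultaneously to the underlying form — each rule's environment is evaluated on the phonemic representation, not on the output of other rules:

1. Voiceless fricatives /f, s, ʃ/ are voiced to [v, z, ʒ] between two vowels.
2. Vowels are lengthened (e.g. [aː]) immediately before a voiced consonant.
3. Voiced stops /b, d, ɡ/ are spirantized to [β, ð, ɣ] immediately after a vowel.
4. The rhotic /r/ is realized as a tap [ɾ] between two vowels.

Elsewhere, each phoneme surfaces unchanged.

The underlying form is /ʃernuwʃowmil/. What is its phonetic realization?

/ʃ/ (word-initial): rule 1 targets it, but not between two vowels → unchanged [ʃ].
/e/ (between /ʃ/ and /r/): before a voiced consonant, so rule 2 applies → [eː].
/r/ (between /e/ and /n/): rule 4 targets it, but not between two vowels → unchanged [r].
/n/ (between /r/ and /u/) is unaffected → [n].
/u/ — between /n/ and /w/, before a voiced consonant — surfaces as [uː] (rule 2).
/w/ — not in any rule's target class → [w].
/ʃ/ (between /w/ and /o/) is in the target of rule 1 but the environment (between two vowels) is not met → [ʃ].
/o/ (between /ʃ/ and /w/): before a voiced consonant, so rule 2 applies → [oː].
/w/ — not in any rule's target class → [w].
/m/ stays [m].
Rule 2 applies to /i/ (between /m/ and /l/: before a voiced consonant) → [iː].
/l/ stays [l].

[ʃeːrnuːwʃoːwmiːl]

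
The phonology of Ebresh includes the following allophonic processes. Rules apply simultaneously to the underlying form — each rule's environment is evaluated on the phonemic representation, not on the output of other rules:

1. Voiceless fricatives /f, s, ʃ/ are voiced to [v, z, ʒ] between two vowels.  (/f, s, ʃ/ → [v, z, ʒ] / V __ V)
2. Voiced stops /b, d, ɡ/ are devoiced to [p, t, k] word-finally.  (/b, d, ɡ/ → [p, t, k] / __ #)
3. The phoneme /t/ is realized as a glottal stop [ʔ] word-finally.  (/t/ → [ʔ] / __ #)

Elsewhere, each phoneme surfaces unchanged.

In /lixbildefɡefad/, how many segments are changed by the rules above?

2

Segments that undergo a rule: /f/ → [v] (rule 1); /d/ → [t] (rule 2).
All other segments surface unchanged.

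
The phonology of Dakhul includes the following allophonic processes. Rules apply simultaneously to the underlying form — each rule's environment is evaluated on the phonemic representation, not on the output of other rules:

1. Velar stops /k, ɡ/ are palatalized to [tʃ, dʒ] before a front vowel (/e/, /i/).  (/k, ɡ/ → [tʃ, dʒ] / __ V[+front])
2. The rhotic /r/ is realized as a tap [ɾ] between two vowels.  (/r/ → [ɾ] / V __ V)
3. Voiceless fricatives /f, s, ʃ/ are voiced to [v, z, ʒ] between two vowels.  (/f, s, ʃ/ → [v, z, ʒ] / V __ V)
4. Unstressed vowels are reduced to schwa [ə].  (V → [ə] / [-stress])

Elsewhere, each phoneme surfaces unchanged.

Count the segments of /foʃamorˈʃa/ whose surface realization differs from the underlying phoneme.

4

Segments that undergo a rule: /o/ → [ə] (rule 4); /ʃ/ → [ʒ] (rule 3); /a/ → [ə] (rule 4); /o/ → [ə] (rule 4).
All other segments surface unchanged.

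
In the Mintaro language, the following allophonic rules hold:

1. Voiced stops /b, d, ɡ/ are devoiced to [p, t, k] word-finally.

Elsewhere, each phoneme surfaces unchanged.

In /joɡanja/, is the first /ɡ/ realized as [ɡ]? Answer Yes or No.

Yes

/ɡ/ (between /o/ and /a/) is in the target of rule 1 but the environment (word-finally) is not met → [ɡ].
The actual realization is [ɡ], which matches [ɡ].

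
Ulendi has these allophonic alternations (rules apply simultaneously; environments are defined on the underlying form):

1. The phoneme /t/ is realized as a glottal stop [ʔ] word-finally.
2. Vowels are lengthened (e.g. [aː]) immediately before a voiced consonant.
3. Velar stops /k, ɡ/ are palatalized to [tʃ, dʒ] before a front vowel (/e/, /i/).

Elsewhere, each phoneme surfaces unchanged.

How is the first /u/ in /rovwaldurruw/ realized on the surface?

[uː]

/u/ meets the environment for rule 2 (before a voiced consonant) → [uː].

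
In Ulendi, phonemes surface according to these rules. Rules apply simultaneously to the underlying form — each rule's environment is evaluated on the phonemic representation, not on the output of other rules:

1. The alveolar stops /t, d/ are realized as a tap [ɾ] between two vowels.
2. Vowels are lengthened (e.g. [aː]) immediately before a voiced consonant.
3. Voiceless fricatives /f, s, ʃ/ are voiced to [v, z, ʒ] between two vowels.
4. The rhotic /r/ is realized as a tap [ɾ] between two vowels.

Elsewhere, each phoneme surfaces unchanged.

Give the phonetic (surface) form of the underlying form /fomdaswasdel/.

[foːmdaswasdeːl]

/f/ — word-initial; rule 3 does not apply here → [f].
/o/ meets the environment for rule 2 (before a voiced consonant) → [oː].
/m/ (between /o/ and /d/) is unaffected → [m].
/d/ (between /m/ and /a/) fails the environment for rule 1, so it stays [d].
/a/ (between /d/ and /s/) is in the target of rule 2 but the environment (before a voiced consonant) is not met → [a].
/s/ (between /a/ and /w/) is in the target of rule 3 but the environment (between two vowels) is not met → [s].
/w/ (between /s/ and /a/): no rule targets it → [w].
/a/ (between /w/ and /s/) fails the environment for rule 2, so it stays [a].
/s/ (between /a/ and /d/) fails the environment for rule 3, so it stays [s].
/d/ (between /s/ and /e/) fails the environment for rule 1, so it stays [d].
/e/ (between /d/ and /l/) occurs before a voiced consonant → [eː] by rule 2.
/l/ (word-final): no rule targets it → [l].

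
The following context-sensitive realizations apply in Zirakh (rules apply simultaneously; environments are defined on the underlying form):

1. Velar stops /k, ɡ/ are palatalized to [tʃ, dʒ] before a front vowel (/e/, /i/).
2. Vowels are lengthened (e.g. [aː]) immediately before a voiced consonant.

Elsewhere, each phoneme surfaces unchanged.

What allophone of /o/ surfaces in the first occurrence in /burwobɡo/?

/o/ (between /w/ and /b/) occurs before a voiced consonant → [oː] by rule 2.

[oː]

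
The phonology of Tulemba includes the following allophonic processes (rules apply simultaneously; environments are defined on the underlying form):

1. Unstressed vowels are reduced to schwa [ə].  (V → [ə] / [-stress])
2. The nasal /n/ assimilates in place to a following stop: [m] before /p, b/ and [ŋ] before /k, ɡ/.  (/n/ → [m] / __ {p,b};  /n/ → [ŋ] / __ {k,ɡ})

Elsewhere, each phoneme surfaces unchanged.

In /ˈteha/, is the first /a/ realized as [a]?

/a/ (word-final): in an unstressed syllable, so rule 1 applies → [ə].
The actual realization is [ə], not [a].

No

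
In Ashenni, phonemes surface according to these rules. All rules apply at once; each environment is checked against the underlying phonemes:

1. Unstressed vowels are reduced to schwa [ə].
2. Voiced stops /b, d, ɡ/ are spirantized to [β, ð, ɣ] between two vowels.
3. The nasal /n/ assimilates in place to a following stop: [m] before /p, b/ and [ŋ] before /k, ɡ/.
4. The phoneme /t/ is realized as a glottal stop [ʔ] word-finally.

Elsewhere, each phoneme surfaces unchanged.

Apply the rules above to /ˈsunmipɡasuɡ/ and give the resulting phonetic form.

[ˈsunməpɡəsəɡ]

/u/ (between /s/ and /n/): rule 1 targets it, but not in an unstressed syllable → unchanged [u].
/n/ (between /u/ and /m/) fails the environment for rule 3, so it stays [n].
/i/ (between /m/ and /p/) occurs in an unstressed syllable → [ə] by rule 1.
/ɡ/ (between /p/ and /a/) fails the environment for rule 2, so it stays [ɡ].
Rule 1 applies to /a/ (between /ɡ/ and /s/: in an unstressed syllable) → [ə].
/u/ (between /s/ and /ɡ/) occurs in an unstressed syllable → [ə] by rule 1.
/ɡ/ (word-final) fails the environment for rule 2, so it stays [ɡ].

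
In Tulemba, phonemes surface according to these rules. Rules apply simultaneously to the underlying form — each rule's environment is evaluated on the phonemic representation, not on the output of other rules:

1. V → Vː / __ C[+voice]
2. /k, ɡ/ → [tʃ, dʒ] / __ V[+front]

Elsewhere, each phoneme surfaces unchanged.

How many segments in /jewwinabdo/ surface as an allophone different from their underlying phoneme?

Segments that undergo a rule: /e/ → [eː] (rule 1); /i/ → [iː] (rule 1); /a/ → [aː] (rule 1).
All other segments surface unchanged.

3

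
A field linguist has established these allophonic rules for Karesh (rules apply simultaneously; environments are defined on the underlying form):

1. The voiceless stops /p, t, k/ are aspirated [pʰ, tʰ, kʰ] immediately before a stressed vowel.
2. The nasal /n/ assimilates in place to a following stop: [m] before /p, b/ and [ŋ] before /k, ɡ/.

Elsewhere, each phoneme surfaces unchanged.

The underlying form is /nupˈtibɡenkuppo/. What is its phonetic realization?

[nupˈtʰibɡeŋkuppo]

/n/ (word-initial) is in the target of rule 2 but the environment (before a labial or velar stop) is not met → [n].
/u/ (between /n/ and /p/): no rule targets it → [u].
/p/ (between /u/ and /t/) fails the environment for rule 1, so it stays [p].
/t/ — between /p/ and /i/, immediately before a stressed vowel — surfaces as [tʰ] (rule 1).
/i/ — not in any rule's target class → [i].
/b/ — not in any rule's target class → [b].
/ɡ/ (between /b/ and /e/): no rule targets it → [ɡ].
/e/ stays [e].
Rule 2 applies to /n/ (between /e/ and /k/: before a labial or velar stop) → [ŋ].
/k/ (between /n/ and /u/) fails the environment for rule 1, so it stays [k].
/u/ — not in any rule's target class → [u].
/p/ (between /u/ and /p/) fails the environment for rule 1, so it stays [p].
/p/ (between /p/ and /o/): rule 1 targets it, but not immediately before a stressed vowel → unchanged [p].
/o/ — not in any rule's target class → [o].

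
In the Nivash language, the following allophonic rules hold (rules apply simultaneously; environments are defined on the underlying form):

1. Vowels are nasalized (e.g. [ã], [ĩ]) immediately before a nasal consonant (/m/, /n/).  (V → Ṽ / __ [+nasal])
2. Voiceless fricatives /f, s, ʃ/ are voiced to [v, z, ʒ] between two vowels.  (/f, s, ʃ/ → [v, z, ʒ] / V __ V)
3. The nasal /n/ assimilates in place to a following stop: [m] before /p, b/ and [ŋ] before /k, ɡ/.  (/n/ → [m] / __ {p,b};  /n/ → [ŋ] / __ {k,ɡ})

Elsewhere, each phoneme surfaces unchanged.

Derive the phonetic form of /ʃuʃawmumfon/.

/ʃ/ (word-initial) fails the environment for rule 2, so it stays [ʃ].
/u/ (between /ʃ/ and /ʃ/) fails the environment for rule 1, so it stays [u].
/ʃ/ (between /u/ and /a/) occurs between two vowels → [ʒ] by rule 2.
/a/ (between /ʃ/ and /w/) fails the environment for rule 1, so it stays [a].
/u/ meets the environment for rule 1 (before a nasal consonant) → [ũ].
/f/ (between /m/ and /o/) is in the target of rule 2 but the environment (between two vowels) is not met → [f].
/o/ — between /f/ and /n/, before a nasal consonant — surfaces as [õ] (rule 1).
/n/ (word-final) fails the environment for rule 3, so it stays [n].

[ʃuʒawmũmfõn]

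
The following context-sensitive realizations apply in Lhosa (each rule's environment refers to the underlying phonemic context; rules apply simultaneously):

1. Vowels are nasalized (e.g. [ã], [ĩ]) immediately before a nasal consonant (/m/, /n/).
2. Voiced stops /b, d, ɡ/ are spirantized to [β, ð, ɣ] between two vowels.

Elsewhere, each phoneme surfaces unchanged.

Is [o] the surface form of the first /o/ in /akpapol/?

/o/ (between /p/ and /l/) is in the target of rule 1 but the environment (before a nasal consonant) is not met → [o].
The actual realization is [o], which matches [o].

Yes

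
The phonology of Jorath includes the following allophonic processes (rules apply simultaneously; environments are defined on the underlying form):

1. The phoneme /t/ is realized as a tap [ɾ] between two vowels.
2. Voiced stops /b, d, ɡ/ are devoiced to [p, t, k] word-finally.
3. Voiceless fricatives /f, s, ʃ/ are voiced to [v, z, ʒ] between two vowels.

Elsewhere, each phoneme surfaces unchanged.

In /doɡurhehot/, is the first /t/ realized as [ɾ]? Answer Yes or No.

No

/t/ — word-final; rule 1 does not apply here → [t].
The actual realization is [t], not [ɾ].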